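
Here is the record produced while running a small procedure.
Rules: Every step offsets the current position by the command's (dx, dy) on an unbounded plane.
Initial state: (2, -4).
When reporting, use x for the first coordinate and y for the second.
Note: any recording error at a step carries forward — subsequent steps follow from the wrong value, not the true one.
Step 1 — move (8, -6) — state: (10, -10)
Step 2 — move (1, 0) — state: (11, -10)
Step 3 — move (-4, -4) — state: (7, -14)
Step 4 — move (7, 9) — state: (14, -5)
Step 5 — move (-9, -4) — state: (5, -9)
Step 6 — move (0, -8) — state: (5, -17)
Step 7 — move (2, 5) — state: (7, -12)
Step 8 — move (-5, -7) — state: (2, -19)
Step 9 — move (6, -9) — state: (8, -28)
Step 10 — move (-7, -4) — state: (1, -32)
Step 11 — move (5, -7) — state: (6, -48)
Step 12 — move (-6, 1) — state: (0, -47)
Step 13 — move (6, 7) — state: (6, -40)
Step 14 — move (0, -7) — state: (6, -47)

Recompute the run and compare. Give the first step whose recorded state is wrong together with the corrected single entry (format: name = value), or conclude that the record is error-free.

step 1: x = 2 + (8) = 10, y = -4 + (-6) = -10 -> verified
step 2: x = 10 + (1) = 11, y = -10 + (0) = -10 -> verified
step 3: x = 11 + (-4) = 7, y = -10 + (-4) = -14 -> checks out
step 4: x = 7 + (7) = 14, y = -14 + (9) = -5 -> same as recorded
step 5: x = 14 + (-9) = 5, y = -5 + (-4) = -9 -> confirmed correct
step 6: x = 5 + (0) = 5, y = -9 + (-8) = -17 -> agrees with the record
step 7: x = 5 + (2) = 7, y = -17 + (5) = -12 -> confirmed correct
step 8: x = 7 + (-5) = 2, y = -12 + (-7) = -19 -> verified
step 9: x = 2 + (6) = 8, y = -19 + (-9) = -28 -> no discrepancy
step 10: x = 8 + (-7) = 1, y = -28 + (-4) = -32 -> confirmed correct
step 11: x = 1 + (5) = 6, y = -32 + (-7) = -39 -> this is not what the record shows
Conclusion: step 11 carries the first error; the entry should be y = -39.

step 11, y = -39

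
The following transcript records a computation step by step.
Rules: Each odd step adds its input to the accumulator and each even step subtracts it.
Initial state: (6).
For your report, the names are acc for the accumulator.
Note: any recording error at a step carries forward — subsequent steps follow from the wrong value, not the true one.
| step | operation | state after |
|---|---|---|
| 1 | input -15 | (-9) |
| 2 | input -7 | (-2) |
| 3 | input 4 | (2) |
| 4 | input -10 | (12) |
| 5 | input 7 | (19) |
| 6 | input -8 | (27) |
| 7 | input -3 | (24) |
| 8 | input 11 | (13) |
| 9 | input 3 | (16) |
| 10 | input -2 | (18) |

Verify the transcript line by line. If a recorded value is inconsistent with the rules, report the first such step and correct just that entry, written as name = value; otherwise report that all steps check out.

step 1: acc = 6 + -15 = -9 -> matches
step 2: acc = -9 - -7 = -2 -> matches
step 3: acc = -2 + 4 = 2 -> verified
step 4: acc = 2 - -10 = 12 -> confirmed correct
step 5: acc = 12 + 7 = 19 -> checks out
step 6: acc = 19 - -8 = 27 -> checks out
step 7: acc = 27 + -3 = 24 -> same as recorded
step 8: acc = 24 - 11 = 13 -> consistent with the transcript
step 9: acc = 13 + 3 = 16 -> same as recorded
step 10: acc = 16 - -2 = 18 -> checks out
All entries verified; no error found.

no error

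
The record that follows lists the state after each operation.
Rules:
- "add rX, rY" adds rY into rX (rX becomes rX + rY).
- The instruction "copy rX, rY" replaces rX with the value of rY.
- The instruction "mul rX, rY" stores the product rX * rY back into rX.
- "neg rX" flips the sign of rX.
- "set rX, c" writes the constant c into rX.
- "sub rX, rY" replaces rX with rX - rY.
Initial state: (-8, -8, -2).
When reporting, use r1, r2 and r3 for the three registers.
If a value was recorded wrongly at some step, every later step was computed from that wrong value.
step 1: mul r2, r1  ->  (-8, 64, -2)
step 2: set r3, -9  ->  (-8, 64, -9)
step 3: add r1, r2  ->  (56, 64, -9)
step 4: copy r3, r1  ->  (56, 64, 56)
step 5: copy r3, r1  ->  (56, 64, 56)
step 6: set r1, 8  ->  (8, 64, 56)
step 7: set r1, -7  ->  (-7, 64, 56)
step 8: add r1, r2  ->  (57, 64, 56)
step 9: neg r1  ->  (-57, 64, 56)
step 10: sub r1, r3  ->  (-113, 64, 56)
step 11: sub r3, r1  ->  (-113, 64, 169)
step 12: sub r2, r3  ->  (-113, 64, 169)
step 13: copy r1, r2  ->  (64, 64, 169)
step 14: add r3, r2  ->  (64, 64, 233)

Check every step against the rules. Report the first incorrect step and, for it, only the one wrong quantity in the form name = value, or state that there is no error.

step 12, r2 = -105

Recomputing the run from the initial state:
step 1: r1 = -8, r2 = 64, r3 = -2
step 2: r1 = -8, r2 = 64, r3 = -9
step 3: r1 = 56, r2 = 64, r3 = -9
step 4: r1 = 56, r2 = 64, r3 = 56
step 5: r1 = 56, r2 = 64, r3 = 56
step 6: r1 = 8, r2 = 64, r3 = 56
step 7: r1 = -7, r2 = 64, r3 = 56
step 8: r1 = 57, r2 = 64, r3 = 56
step 9: r1 = -57, r2 = 64, r3 = 56
step 10: r1 = -113, r2 = 64, r3 = 56
step 11: r1 = -113, r2 = 64, r3 = 169
step 12: r1 = -113, r2 = -105, r3 = 169
step 13: r1 = -105, r2 = -105, r3 = 169
step 14: r1 = -105, r2 = -105, r3 = 64
The first disagreement with the record is at step 12, where the value should be r2 = -105.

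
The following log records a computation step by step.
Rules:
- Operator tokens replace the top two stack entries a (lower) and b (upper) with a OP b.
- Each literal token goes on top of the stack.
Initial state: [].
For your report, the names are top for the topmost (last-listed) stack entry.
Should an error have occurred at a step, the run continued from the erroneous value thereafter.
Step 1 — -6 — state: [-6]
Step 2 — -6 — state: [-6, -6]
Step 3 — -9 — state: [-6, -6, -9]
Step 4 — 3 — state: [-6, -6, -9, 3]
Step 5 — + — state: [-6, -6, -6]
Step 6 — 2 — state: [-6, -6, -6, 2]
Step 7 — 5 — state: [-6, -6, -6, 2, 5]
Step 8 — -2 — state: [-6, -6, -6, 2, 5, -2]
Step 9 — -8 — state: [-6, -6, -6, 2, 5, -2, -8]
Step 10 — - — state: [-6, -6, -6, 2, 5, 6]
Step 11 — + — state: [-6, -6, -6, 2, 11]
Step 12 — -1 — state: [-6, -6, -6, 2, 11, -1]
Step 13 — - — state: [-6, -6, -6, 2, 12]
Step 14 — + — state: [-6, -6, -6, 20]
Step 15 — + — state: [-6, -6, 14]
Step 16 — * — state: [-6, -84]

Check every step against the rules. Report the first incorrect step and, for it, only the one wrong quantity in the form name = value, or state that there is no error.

Step 1: push -6: top = -6 — confirmed correct.
Step 2: push -6: top = -6 — in agreement.
Step 3: push -9: top = -9 — exactly as logged.
Step 4: push 3: top = 3 — matches.
Step 5: -9 + 3 = -6 — in agreement.
Step 6: push 2: top = 2 — verified.
Step 7: push 5: top = 5 — exactly as logged.
Step 8: push -2: top = -2 — no discrepancy.
Step 9: push -8: top = -8 — matches.
Step 10: -2 - -8 = 6 — consistent with the log.
Step 11: 5 + 6 = 11 — confirmed correct.
Step 12: push -1: top = -1 — agrees with the log.
Step 13: 11 - -1 = 12 — same as recorded.
Step 14: 2 + 12 = 14 — the entry is off here.
The earliest wrong entry is at step 14: it should read top = 14.

step 14, top = 14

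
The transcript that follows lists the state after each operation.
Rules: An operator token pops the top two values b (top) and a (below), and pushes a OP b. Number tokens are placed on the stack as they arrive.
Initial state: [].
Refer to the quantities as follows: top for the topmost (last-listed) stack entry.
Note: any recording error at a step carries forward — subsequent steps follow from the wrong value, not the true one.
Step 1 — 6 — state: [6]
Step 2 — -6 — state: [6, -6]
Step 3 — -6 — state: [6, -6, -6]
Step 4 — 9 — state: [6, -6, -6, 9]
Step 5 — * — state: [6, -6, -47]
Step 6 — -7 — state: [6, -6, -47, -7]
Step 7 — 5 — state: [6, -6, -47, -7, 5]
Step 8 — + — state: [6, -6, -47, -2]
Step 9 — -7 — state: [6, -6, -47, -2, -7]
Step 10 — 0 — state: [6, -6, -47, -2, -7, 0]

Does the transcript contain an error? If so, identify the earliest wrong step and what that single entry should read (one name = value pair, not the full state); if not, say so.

step 1: push 6: top = 6 -> exactly as logged
step 2: push -6: top = -6 -> no discrepancy
step 3: push -6: top = -6 -> verified
step 4: push 9: top = 9 -> in agreement
step 5: -6 * 9 = -54 -> the entry is off here
The earliest wrong entry is at step 5: it should read top = -54.

step 5, top = -54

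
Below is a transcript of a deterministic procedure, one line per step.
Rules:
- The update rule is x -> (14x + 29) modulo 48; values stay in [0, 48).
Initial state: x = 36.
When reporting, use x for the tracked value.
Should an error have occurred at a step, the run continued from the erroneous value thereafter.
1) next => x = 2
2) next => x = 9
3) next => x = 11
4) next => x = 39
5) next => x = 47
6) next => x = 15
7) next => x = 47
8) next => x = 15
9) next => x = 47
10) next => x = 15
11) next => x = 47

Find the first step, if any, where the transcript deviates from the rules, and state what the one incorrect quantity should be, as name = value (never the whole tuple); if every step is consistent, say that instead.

1. x = (14*36 + 29) mod 48 = 5 (this is not what the transcript shows)
The earliest wrong entry is at step 1: it should read x = 5.

step 1, x = 5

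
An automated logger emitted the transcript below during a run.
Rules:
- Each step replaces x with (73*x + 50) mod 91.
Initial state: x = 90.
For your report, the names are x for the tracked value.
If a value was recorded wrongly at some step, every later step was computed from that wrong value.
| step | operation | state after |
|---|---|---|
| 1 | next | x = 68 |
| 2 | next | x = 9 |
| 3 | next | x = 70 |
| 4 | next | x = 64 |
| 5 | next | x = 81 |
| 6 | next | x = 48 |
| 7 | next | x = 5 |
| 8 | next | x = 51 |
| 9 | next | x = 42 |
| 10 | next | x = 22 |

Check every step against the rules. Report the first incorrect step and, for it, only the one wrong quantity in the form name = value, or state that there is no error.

no error

step 1: x = (73*90 + 50) mod 91 = 68 -> exactly as logged
step 2: x = (73*68 + 50) mod 91 = 9 -> agrees with the transcript
step 3: x = (73*9 + 50) mod 91 = 70 -> in agreement
step 4: x = (73*70 + 50) mod 91 = 64 -> verified
step 5: x = (73*64 + 50) mod 91 = 81 -> agrees with the transcript
step 6: x = (73*81 + 50) mod 91 = 48 -> same as recorded
step 7: x = (73*48 + 50) mod 91 = 5 -> matches
step 8: x = (73*5 + 50) mod 91 = 51 -> consistent with the transcript
step 9: x = (73*51 + 50) mod 91 = 42 -> verified
step 10: x = (73*42 + 50) mod 91 = 22 -> verified
The recomputation confirms every line.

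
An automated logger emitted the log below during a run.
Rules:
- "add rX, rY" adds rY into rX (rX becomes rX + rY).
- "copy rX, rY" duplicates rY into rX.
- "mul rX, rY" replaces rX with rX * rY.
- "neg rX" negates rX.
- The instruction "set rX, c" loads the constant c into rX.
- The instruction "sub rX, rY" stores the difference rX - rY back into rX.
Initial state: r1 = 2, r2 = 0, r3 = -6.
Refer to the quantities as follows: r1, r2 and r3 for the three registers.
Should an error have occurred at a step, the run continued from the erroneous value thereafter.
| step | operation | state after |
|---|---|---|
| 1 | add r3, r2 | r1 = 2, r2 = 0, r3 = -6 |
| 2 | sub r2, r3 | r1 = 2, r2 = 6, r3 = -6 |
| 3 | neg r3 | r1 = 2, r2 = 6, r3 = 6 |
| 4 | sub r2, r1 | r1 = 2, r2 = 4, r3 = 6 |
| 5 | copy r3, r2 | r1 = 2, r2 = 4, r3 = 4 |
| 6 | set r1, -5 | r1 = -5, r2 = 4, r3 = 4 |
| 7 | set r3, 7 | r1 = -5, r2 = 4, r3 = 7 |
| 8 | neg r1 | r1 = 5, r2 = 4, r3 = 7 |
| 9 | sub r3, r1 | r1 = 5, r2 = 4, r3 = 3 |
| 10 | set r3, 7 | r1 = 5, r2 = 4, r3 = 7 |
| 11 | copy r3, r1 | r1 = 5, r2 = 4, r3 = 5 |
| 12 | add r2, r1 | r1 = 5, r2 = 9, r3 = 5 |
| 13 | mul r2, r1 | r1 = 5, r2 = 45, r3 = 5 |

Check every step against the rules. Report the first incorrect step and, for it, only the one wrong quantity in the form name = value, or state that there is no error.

step 9, r3 = 2

Recomputing the run from the initial state:
step 1: r1 = 2, r2 = 0, r3 = -6
step 2: r1 = 2, r2 = 6, r3 = -6
step 3: r1 = 2, r2 = 6, r3 = 6
step 4: r1 = 2, r2 = 4, r3 = 6
step 5: r1 = 2, r2 = 4, r3 = 4
step 6: r1 = -5, r2 = 4, r3 = 4
step 7: r1 = -5, r2 = 4, r3 = 7
step 8: r1 = 5, r2 = 4, r3 = 7
step 9: r1 = 5, r2 = 4, r3 = 2
step 10: r1 = 5, r2 = 4, r3 = 7
step 11: r1 = 5, r2 = 4, r3 = 5
step 12: r1 = 5, r2 = 9, r3 = 5
step 13: r1 = 5, r2 = 45, r3 = 5
The first disagreement with the log is at step 9, where the value should be r3 = 2.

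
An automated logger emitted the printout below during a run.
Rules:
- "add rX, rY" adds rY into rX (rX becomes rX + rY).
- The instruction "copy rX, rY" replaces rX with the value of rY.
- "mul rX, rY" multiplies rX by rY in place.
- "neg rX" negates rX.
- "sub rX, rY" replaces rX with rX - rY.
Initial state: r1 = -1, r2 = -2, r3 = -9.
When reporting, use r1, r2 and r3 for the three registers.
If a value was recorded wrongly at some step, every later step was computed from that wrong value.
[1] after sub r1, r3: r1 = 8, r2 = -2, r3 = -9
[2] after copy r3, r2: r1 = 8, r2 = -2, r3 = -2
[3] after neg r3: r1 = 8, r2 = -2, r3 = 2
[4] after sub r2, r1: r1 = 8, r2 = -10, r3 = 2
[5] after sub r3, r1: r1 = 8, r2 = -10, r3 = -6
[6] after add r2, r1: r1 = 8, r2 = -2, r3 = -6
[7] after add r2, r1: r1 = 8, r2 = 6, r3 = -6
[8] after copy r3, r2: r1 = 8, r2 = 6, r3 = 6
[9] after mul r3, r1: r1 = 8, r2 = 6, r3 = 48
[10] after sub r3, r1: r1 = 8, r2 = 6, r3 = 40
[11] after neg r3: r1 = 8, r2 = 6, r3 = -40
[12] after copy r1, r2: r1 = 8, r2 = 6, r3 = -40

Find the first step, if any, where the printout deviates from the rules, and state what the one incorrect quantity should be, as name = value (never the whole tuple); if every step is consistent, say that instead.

Recomputing the run from the initial state:
step 1: r1 = 8, r2 = -2, r3 = -9
step 2: r1 = 8, r2 = -2, r3 = -2
step 3: r1 = 8, r2 = -2, r3 = 2
step 4: r1 = 8, r2 = -10, r3 = 2
step 5: r1 = 8, r2 = -10, r3 = -6
step 6: r1 = 8, r2 = -2, r3 = -6
step 7: r1 = 8, r2 = 6, r3 = -6
step 8: r1 = 8, r2 = 6, r3 = 6
step 9: r1 = 8, r2 = 6, r3 = 48
step 10: r1 = 8, r2 = 6, r3 = 40
step 11: r1 = 8, r2 = 6, r3 = -40
step 12: r1 = 6, r2 = 6, r3 = -40
The first disagreement with the printout is at step 12, where the value should be r1 = 6.

step 12, r1 = 6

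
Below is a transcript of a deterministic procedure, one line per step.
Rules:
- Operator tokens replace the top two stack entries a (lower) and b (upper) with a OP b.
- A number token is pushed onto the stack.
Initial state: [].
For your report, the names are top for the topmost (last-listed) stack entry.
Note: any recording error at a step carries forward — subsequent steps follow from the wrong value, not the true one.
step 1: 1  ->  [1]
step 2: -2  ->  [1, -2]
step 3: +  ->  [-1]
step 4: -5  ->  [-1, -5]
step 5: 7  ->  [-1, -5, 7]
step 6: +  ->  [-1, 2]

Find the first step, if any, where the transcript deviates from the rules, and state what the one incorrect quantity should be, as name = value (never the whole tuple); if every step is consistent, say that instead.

Recomputing the run from the initial state:
step 1: [1]
step 2: [1, -2]
step 3: [-1]
step 4: [-1, -5]
step 5: [-1, -5, 7]
step 6: [-1, 2]
This matches the transcript at every step.

no error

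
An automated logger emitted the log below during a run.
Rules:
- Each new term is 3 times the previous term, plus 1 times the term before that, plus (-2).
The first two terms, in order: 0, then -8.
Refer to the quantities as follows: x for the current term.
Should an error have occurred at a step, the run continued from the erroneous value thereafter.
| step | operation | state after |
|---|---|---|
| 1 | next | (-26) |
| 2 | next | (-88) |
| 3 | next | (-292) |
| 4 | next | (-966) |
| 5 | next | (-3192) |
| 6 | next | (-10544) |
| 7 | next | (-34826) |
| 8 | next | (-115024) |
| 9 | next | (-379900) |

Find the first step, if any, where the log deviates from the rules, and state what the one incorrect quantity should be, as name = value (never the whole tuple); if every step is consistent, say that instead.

Recomputing the run from the initial state:
step 1: x = -26
step 2: x = -88
step 3: x = -292
step 4: x = -966
step 5: x = -3192
step 6: x = -10544
step 7: x = -34826
step 8: x = -115024
step 9: x = -379900
This matches the log at every step.

no error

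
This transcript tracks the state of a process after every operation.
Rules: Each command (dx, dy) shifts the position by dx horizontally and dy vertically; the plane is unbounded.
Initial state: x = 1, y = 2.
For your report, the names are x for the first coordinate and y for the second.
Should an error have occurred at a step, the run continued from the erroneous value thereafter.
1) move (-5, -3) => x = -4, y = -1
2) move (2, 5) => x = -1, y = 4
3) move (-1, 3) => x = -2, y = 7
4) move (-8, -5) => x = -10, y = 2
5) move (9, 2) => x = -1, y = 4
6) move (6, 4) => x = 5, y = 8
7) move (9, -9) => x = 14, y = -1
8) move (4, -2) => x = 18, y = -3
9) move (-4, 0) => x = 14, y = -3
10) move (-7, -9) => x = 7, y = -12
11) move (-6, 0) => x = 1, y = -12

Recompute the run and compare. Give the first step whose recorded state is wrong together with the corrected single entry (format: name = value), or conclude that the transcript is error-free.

1. x = 1 + (-5) = -4, y = 2 + (-3) = -1 (no discrepancy)
2. x = -4 + (2) = -2, y = -1 + (5) = 4 (the entry is off here)
That makes step 2 the first incorrect line — x = -2 is what it should show.

step 2, x = -2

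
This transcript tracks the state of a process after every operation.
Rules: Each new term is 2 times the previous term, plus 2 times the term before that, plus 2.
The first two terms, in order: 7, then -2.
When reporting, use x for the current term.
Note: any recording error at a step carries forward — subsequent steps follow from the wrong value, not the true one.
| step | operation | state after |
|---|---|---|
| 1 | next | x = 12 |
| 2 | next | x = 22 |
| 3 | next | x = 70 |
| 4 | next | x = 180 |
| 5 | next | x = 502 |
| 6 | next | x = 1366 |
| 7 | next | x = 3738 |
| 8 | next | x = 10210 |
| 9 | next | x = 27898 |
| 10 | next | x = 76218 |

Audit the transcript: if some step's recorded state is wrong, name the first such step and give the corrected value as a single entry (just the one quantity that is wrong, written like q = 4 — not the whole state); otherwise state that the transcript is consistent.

1. x = 2*(-2) + (2)*(7) + (2) = 12 (exactly as logged)
2. x = 2*(12) + (2)*(-2) + (2) = 22 (exactly as logged)
3. x = 2*(22) + (2)*(12) + (2) = 70 (same as recorded)
4. x = 2*(70) + (2)*(22) + (2) = 186 (this is not what the transcript shows)
Step 4 is the first one off; corrected, x = 186.

step 4, x = 186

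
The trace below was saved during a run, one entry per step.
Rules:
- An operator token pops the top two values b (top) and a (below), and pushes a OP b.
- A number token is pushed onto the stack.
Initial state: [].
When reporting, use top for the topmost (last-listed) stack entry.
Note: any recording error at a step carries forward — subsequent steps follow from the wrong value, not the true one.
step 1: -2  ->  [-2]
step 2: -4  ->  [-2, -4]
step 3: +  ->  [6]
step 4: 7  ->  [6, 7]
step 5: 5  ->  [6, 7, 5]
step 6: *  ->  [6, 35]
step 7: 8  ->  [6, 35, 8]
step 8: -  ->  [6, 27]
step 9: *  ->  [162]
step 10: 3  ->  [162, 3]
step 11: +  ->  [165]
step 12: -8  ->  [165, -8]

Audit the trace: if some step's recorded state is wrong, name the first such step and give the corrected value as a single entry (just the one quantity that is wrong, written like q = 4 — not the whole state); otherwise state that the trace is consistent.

step 3, top = -6

Step 1: push -2: top = -2 — consistent with the trace.
Step 2: push -4: top = -4 — checks out.
Step 3: -2 + -4 = -6 — the entry is off here.
First incorrect step: 3; the correct value is top = -6.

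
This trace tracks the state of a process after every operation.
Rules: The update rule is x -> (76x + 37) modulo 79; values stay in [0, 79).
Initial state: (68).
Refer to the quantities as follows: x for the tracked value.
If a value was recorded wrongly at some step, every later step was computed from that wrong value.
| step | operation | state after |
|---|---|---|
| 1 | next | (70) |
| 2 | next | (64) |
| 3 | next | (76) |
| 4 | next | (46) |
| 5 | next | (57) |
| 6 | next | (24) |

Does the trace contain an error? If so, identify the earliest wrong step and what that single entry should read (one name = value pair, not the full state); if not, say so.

1. x = (76*68 + 37) mod 79 = 70 (consistent with the trace)
2. x = (76*70 + 37) mod 79 = 64 (matches)
3. x = (76*64 + 37) mod 79 = 3 (the entry is off here)
The earliest wrong entry is at step 3: it should read x = 3.

step 3, x = 3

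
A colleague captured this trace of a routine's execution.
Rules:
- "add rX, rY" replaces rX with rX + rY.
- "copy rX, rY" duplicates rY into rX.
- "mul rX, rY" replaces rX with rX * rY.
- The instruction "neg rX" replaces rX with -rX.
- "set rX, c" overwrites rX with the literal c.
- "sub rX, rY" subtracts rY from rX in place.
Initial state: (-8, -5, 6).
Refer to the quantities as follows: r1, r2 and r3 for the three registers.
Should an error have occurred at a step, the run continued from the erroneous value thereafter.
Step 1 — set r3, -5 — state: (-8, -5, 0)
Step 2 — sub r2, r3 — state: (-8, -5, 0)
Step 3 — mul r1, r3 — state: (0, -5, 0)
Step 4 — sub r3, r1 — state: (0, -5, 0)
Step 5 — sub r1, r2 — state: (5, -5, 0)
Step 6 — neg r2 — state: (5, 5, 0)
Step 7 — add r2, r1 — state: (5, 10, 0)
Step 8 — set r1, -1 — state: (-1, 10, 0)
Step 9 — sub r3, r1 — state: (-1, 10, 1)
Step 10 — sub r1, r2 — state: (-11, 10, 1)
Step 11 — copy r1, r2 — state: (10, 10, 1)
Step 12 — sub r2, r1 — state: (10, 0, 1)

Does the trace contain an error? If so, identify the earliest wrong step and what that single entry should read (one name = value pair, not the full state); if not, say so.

step 1, r3 = -5

Recomputing the run from the initial state:
step 1: r1 = -8, r2 = -5, r3 = -5
step 2: r1 = -8, r2 = 0, r3 = -5
step 3: r1 = 40, r2 = 0, r3 = -5
step 4: r1 = 40, r2 = 0, r3 = -45
step 5: r1 = 40, r2 = 0, r3 = -45
step 6: r1 = 40, r2 = 0, r3 = -45
step 7: r1 = 40, r2 = 40, r3 = -45
step 8: r1 = -1, r2 = 40, r3 = -45
step 9: r1 = -1, r2 = 40, r3 = -44
step 10: r1 = -41, r2 = 40, r3 = -44
step 11: r1 = 40, r2 = 40, r3 = -44
step 12: r1 = 40, r2 = 0, r3 = -44
The first disagreement with the trace is at step 1, where the value should be r3 = -5.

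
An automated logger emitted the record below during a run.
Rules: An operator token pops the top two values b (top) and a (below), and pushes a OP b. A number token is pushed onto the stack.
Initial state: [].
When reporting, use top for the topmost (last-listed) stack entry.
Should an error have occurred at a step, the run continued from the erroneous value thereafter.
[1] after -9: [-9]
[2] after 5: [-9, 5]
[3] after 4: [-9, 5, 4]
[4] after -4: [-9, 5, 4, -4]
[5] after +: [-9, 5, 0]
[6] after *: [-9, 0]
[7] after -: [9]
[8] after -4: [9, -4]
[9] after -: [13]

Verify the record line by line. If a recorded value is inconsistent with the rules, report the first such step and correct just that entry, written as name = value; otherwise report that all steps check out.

step 7, top = -9

Step 1: push -9: top = -9 — confirmed correct.
Step 2: push 5: top = 5 — in agreement.
Step 3: push 4: top = 4 — checks out.
Step 4: push -4: top = -4 — in agreement.
Step 5: 4 + -4 = 0 — verified.
Step 6: 5 * 0 = 0 — matches.
Step 7: -9 - 0 = -9 — first mismatch against the record.
Conclusion: step 7 carries the first error; the entry should be top = -9.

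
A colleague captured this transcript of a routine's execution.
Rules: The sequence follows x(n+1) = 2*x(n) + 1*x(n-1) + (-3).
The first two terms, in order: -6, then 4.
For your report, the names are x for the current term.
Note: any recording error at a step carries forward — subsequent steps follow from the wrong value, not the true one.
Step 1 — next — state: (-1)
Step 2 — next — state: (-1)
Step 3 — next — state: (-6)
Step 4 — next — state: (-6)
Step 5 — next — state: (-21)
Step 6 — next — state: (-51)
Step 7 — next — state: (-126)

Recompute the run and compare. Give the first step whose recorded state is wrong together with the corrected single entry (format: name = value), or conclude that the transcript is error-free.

Recomputing the run from the initial state:
step 1: x = -1
step 2: x = -1
step 3: x = -6
step 4: x = -16
step 5: x = -41
step 6: x = -101
step 7: x = -246
The first disagreement with the transcript is at step 4, where the value should be x = -16.

step 4, x = -16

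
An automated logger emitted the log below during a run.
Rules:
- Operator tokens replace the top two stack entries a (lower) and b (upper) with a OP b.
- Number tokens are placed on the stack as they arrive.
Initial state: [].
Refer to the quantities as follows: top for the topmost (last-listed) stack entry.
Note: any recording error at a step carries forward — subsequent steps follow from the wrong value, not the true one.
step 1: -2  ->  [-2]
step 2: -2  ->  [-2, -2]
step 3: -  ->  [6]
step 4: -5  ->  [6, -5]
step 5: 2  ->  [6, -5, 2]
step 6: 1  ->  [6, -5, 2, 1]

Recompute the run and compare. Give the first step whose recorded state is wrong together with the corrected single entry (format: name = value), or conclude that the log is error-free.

Recomputing the run from the initial state:
step 1: [-2]
step 2: [-2, -2]
step 3: [0]
step 4: [0, -5]
step 5: [0, -5, 2]
step 6: [0, -5, 2, 1]
The first disagreement with the log is at step 3, where the value should be top = 0.

step 3, top = 0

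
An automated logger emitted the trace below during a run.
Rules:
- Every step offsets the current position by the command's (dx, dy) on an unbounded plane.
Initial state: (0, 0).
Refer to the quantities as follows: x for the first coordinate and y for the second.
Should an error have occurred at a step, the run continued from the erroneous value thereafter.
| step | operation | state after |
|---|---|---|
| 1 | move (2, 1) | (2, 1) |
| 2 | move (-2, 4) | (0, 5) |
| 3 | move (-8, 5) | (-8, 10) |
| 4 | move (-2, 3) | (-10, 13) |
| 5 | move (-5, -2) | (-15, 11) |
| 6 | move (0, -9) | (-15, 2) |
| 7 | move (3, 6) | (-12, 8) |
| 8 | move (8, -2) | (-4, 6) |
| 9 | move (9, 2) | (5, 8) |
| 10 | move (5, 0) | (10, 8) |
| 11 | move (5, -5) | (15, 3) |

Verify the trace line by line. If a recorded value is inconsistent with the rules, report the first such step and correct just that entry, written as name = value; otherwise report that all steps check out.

1. x = 0 + (2) = 2, y = 0 + (1) = 1 (same as recorded)
2. x = 2 + (-2) = 0, y = 1 + (4) = 5 (in agreement)
3. x = 0 + (-8) = -8, y = 5 + (5) = 10 (consistent with the trace)
4. x = -8 + (-2) = -10, y = 10 + (3) = 13 (exactly as logged)
5. x = -10 + (-5) = -15, y = 13 + (-2) = 11 (agrees with the trace)
6. x = -15 + (0) = -15, y = 11 + (-9) = 2 (in agreement)
7. x = -15 + (3) = -12, y = 2 + (6) = 8 (consistent with the trace)
8. x = -12 + (8) = -4, y = 8 + (-2) = 6 (same as recorded)
9. x = -4 + (9) = 5, y = 6 + (2) = 8 (confirmed correct)
10. x = 5 + (5) = 10, y = 8 + (0) = 8 (confirmed correct)
11. x = 10 + (5) = 15, y = 8 + (-5) = 3 (verified)
All entries verified; no error found.

no error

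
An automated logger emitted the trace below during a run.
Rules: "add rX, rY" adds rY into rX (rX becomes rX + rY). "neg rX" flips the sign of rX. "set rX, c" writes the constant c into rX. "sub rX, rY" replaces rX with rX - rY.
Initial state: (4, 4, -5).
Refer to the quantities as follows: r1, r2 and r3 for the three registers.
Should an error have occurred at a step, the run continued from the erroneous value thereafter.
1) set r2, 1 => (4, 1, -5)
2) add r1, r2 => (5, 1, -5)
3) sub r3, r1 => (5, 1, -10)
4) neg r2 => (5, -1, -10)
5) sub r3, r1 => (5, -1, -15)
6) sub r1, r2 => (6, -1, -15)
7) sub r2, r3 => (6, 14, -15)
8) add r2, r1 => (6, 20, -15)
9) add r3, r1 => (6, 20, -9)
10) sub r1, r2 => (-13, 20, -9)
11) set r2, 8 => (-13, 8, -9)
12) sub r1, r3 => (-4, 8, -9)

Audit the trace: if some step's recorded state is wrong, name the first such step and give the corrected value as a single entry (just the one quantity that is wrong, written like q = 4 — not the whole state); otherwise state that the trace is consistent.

step 1: r2 = 1 -> checks out
step 2: r1 = 4 + 1 = 5 -> checks out
step 3: r3 = -5 - 5 = -10 -> no discrepancy
step 4: r2 = -(1) = -1 -> consistent with the trace
step 5: r3 = -10 - 5 = -15 -> matches
step 6: r1 = 5 - -1 = 6 -> no discrepancy
step 7: r2 = -1 - -15 = 14 -> same as recorded
step 8: r2 = 14 + 6 = 20 -> same as recorded
step 9: r3 = -15 + 6 = -9 -> consistent with the trace
step 10: r1 = 6 - 20 = -14 -> the trace disagrees here
First deviation found at step 10; the corrected entry is r1 = -14.

step 10, r1 = -14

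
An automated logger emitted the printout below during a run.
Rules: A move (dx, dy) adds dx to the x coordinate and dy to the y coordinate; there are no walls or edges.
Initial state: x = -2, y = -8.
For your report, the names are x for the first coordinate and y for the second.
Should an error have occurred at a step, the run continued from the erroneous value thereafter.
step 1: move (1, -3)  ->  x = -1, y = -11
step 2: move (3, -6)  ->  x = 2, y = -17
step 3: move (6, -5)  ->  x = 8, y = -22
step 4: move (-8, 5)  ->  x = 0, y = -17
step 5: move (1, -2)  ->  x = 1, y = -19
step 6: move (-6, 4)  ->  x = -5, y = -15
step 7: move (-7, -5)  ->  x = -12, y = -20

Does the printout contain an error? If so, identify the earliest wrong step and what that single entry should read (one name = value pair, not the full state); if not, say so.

no error

Step 1: x = -2 + (1) = -1, y = -8 + (-3) = -11 — verified.
Step 2: x = -1 + (3) = 2, y = -11 + (-6) = -17 — checks out.
Step 3: x = 2 + (6) = 8, y = -17 + (-5) = -22 — no discrepancy.
Step 4: x = 8 + (-8) = 0, y = -22 + (5) = -17 — consistent with the printout.
Step 5: x = 0 + (1) = 1, y = -17 + (-2) = -19 — checks out.
Step 6: x = 1 + (-6) = -5, y = -19 + (4) = -15 — exactly as logged.
Step 7: x = -5 + (-7) = -12, y = -15 + (-5) = -20 — no discrepancy.
All entries verified; no error found.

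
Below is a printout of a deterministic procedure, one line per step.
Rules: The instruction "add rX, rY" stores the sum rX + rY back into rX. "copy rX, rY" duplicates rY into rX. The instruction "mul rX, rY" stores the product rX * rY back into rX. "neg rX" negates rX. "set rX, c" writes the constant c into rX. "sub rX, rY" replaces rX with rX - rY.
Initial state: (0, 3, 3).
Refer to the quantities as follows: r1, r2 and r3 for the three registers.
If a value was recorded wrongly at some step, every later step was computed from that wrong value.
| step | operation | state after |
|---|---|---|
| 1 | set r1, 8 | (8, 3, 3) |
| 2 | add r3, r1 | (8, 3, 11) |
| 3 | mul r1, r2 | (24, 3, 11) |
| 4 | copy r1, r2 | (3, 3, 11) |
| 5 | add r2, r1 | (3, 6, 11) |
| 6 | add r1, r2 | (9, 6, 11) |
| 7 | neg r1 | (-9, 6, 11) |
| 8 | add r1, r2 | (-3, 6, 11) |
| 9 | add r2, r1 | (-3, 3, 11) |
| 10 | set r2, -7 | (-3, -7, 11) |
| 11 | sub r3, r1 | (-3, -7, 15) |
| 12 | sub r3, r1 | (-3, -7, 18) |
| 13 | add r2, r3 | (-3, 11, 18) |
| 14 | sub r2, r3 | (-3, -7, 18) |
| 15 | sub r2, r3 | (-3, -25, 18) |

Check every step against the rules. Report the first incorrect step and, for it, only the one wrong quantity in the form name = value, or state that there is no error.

step 11, r3 = 14

Step 1: r1 = 8 — confirmed correct.
Step 2: r3 = 3 + 8 = 11 — exactly as logged.
Step 3: r1 = 8 * 3 = 24 — same as recorded.
Step 4: r1 = 3 — checks out.
Step 5: r2 = 3 + 3 = 6 — agrees with the printout.
Step 6: r1 = 3 + 6 = 9 — agrees with the printout.
Step 7: r1 = -(9) = -9 — exactly as logged.
Step 8: r1 = -9 + 6 = -3 — checks out.
Step 9: r2 = 6 + -3 = 3 — consistent with the printout.
Step 10: r2 = -7 — verified.
Step 11: r3 = 11 - -3 = 14 — a discrepancy with the printout.
That makes step 11 the first incorrect line — r3 = 14 is what it should show.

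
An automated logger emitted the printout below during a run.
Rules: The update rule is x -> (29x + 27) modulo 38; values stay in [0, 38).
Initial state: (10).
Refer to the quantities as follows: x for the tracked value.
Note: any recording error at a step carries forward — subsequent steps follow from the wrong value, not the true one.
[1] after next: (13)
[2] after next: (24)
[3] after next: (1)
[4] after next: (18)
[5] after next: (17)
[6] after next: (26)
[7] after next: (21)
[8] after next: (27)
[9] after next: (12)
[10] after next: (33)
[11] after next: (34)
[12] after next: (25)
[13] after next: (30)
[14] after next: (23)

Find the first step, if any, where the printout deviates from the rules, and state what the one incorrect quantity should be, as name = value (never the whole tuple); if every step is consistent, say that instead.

Recomputing the run from the initial state:
step 1: x = 13
step 2: x = 24
step 3: x = 1
step 4: x = 18
step 5: x = 17
step 6: x = 26
step 7: x = 21
step 8: x = 28
step 9: x = 3
step 10: x = 0
step 11: x = 27
step 12: x = 12
step 13: x = 33
step 14: x = 34
The first disagreement with the printout is at step 8, where the value should be x = 28.

step 8, x = 28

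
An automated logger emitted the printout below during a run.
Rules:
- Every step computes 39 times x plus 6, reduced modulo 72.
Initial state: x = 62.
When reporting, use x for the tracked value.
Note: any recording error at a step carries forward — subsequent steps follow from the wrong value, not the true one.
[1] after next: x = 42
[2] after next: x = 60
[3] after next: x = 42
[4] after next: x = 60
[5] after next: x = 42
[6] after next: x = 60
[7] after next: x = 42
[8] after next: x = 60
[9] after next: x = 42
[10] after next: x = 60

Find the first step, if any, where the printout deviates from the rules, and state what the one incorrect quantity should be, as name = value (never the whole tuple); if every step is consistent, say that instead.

step 1, x = 48

Step 1: x = (39*62 + 6) mod 72 = 48 — the entry is off here.
The audit stops at step 1: the recorded entry is wrong and should be x = 48.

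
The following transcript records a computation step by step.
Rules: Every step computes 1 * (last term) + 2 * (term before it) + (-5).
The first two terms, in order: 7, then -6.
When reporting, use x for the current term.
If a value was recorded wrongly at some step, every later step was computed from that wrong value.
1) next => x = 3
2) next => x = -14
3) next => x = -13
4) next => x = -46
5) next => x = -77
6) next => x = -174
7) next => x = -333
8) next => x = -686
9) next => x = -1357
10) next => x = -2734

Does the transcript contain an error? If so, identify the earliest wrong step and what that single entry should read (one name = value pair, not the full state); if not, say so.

step 1: x = 1*(-6) + (2)*(7) + (-5) = 3 -> exactly as logged
step 2: x = 1*(3) + (2)*(-6) + (-5) = -14 -> in agreement
step 3: x = 1*(-14) + (2)*(3) + (-5) = -13 -> verified
step 4: x = 1*(-13) + (2)*(-14) + (-5) = -46 -> consistent with the transcript
step 5: x = 1*(-46) + (2)*(-13) + (-5) = -77 -> matches
step 6: x = 1*(-77) + (2)*(-46) + (-5) = -174 -> checks out
step 7: x = 1*(-174) + (2)*(-77) + (-5) = -333 -> verified
step 8: x = 1*(-333) + (2)*(-174) + (-5) = -686 -> verified
step 9: x = 1*(-686) + (2)*(-333) + (-5) = -1357 -> same as recorded
step 10: x = 1*(-1357) + (2)*(-686) + (-5) = -2734 -> matches
The whole run recomputes cleanly — no discrepancies.

no error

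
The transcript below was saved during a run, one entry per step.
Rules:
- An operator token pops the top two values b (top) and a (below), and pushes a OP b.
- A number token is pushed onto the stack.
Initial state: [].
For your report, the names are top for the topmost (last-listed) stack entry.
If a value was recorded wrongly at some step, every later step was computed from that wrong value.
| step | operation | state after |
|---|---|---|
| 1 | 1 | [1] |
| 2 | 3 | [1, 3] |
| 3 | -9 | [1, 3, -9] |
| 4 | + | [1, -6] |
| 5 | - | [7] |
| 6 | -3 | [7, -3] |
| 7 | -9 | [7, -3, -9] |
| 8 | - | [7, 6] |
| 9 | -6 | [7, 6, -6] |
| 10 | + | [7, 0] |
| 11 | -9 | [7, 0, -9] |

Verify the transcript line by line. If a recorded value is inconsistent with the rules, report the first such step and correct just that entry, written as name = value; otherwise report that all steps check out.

Recomputing the run from the initial state:
step 1: [1]
step 2: [1, 3]
step 3: [1, 3, -9]
step 4: [1, -6]
step 5: [7]
step 6: [7, -3]
step 7: [7, -3, -9]
step 8: [7, 6]
step 9: [7, 6, -6]
step 10: [7, 0]
step 11: [7, 0, -9]
This matches the transcript at every step.

no error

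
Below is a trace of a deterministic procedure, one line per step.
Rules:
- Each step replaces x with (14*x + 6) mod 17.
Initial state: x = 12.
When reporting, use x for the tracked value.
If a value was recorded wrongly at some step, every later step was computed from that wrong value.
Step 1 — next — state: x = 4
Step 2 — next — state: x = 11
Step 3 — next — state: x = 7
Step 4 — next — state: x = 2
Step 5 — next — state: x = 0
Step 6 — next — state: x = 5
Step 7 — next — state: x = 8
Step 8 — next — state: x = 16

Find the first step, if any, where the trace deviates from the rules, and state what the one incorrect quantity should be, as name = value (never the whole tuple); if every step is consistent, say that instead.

step 6, x = 6

step 1: x = (14*12 + 6) mod 17 = 4 -> matches
step 2: x = (14*4 + 6) mod 17 = 11 -> same as recorded
step 3: x = (14*11 + 6) mod 17 = 7 -> consistent with the trace
step 4: x = (14*7 + 6) mod 17 = 2 -> verified
step 5: x = (14*2 + 6) mod 17 = 0 -> verified
step 6: x = (14*0 + 6) mod 17 = 6 -> not what was recorded
That makes step 6 the first incorrect line — x = 6 is what it should show.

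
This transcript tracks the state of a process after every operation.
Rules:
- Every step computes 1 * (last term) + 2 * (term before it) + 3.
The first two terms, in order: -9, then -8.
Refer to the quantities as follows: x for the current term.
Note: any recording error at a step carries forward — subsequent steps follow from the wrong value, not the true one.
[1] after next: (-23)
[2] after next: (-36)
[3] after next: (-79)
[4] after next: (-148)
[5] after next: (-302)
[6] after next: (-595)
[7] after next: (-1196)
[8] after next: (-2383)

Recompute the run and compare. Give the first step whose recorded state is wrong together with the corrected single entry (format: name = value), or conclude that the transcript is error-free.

step 5, x = -303

1. x = 1*(-8) + (2)*(-9) + (3) = -23 (no discrepancy)
2. x = 1*(-23) + (2)*(-8) + (3) = -36 (in agreement)
3. x = 1*(-36) + (2)*(-23) + (3) = -79 (no discrepancy)
4. x = 1*(-79) + (2)*(-36) + (3) = -148 (matches)
5. x = 1*(-148) + (2)*(-79) + (3) = -303 (the transcript disagrees here)
The audit stops at step 5: the recorded entry is wrong and should be x = -303.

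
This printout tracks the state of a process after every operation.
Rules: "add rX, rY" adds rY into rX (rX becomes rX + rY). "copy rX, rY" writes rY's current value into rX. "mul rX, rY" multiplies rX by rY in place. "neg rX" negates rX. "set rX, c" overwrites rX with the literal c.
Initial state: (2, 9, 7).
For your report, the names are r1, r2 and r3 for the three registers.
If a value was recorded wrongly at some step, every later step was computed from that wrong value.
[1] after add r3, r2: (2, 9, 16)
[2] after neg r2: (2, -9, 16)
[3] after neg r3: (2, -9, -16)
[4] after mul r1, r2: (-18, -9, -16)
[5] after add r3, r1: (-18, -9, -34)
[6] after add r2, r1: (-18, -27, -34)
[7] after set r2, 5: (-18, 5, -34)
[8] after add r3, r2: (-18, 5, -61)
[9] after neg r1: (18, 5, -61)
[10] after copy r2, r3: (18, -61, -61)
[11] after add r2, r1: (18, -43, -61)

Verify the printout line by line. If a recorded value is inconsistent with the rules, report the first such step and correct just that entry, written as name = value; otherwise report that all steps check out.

Step 1: r3 = 7 + 9 = 16 — matches.
Step 2: r2 = -(9) = -9 — verified.
Step 3: r3 = -(16) = -16 — checks out.
Step 4: r1 = 2 * -9 = -18 — consistent with the printout.
Step 5: r3 = -16 + -18 = -34 — exactly as logged.
Step 6: r2 = -9 + -18 = -27 — verified.
Step 7: r2 = 5 — in agreement.
Step 8: r3 = -34 + 5 = -29 — the recorded entry deviates here.
Conclusion: step 8 carries the first error; the entry should be r3 = -29.

step 8, r3 = -29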